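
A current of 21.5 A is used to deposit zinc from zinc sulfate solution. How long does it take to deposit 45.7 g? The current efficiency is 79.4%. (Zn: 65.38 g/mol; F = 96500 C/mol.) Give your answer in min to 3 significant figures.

n(Zn) = 45.7 / 65.38 = 0.6990 mol
Zn²⁺ + 2e⁻ → Zn, so n(e⁻) = 2 × 0.6990 = 1.398 mol
Q = 1.398 × 96500 / 0.794 = 1.699×10^5 C
t = Q / I = 1.699×10^5 / 21.5 = 7902 s = 132 min

132 min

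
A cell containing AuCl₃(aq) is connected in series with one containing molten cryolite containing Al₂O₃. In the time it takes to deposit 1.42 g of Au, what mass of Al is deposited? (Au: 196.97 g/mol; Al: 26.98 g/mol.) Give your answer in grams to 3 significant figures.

n(Au) = 1.42 / 196.97 = 0.007209 mol
Au³⁺ + 3e⁻ → Au, so n(e⁻) = 3 × 0.007209 = 0.02163 mol
The cells are in series, so the same charge (and hence the same n(e⁻) = 0.02163 mol) passes through both.
Al³⁺ + 3e⁻ → Al, so n(Al) = 0.02163 / 3 = 0.007210 mol
m(Al) = 0.007210 × 26.98 = 0.195 g

0.195 g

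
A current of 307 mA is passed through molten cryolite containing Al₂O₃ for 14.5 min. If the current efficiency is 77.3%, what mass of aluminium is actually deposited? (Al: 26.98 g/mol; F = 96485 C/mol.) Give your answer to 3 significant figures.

Q = 0.307 × 870 = 267.1 C
n(e⁻) = 267.1 / 96485 = 0.002768 mol
Al³⁺ + 3e⁻ → Al, so theoretical m(Al) = 9.227×10^-4 × 26.98 = 0.02489 g
Actual mass = 77.3% × 0.02489 = 0.0192 g

0.0192 g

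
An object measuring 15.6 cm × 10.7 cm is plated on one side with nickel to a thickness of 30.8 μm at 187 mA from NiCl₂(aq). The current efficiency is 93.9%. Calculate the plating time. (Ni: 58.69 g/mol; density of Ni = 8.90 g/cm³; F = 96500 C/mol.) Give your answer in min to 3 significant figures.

Plated area = 15.6 × 10.7 = 166.9 cm²
Volume = 166.9 × 30.8×10⁻⁴ cm = 0.5141 cm³
m(Ni) = 0.5141 × 8.90 = 4.575 g
n(Ni) = 4.575 / 58.69 = 0.07795 mol; n(e⁻) = 2 × 0.07795 = 0.1559 mol
Q = 0.1559 × 96500 / 0.939 = 16020 C
t = 16020 / 0.187 = 85670 s = 1430 min

1430 min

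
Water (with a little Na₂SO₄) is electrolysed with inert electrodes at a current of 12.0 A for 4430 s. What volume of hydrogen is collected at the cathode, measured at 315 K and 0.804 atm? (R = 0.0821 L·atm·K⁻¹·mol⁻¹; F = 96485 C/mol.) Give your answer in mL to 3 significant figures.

Q = It = 12.0 × 4430 = 53160 C
n(e⁻) = 53160 / 96485 = 0.5510 mol
2H⁺ + 2e⁻ → H₂, so n(H₂) = 0.5510 / 2 = 0.2755 mol
V = nRT/P = 0.2755 × 0.0821 × 315 / 0.804 = 8.862 L
= 8860 mL

8860 mL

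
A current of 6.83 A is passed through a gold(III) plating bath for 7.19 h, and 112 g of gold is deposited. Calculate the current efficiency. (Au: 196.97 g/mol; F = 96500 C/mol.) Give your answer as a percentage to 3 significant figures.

Q = 6.83 × 25884 = 1.768×10^5 C
n(e⁻) = 1.768×10^5 / 96500 = 1.832 mol
Au³⁺ + 3e⁻ → Au, so theoretical n(Au) = 0.6107 mol → 120.3 g
Efficiency = 112 / 120.3 = 0.9310 = 93.1%

93.1%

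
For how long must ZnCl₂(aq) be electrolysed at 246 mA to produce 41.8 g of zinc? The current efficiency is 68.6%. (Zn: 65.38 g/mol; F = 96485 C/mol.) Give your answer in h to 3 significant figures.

n(Zn) = 41.8 / 65.38 = 0.6393 mol
Zn²⁺ + 2e⁻ → Zn, so n(e⁻) = 2 × 0.6393 = 1.279 mol
Q = 1.279 × 96485 / 0.686 = 1.799×10^5 C
t = Q / I = 1.799×10^5 / 0.246 = 7.313×10^5 s = 203 h

203 h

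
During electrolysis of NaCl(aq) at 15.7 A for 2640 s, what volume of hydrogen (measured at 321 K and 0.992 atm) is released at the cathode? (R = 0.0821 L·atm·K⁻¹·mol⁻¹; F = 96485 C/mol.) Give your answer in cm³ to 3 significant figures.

Q = It = 15.7 × 2640 = 41450 C
n(e⁻) = 41450 / 96485 = 0.4296 mol
2H⁺ + 2e⁻ → H₂, so n(H₂) = 0.4296 / 2 = 0.2148 mol
V = nRT/P = 0.2148 × 0.0821 × 321 / 0.992 = 5.707 L
= 5710 cm³

5710 cm³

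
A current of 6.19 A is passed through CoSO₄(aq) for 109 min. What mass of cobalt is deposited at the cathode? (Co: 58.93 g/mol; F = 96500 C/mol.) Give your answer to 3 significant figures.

Charge passed = 6.19 × 6540 = 40480 C
n(e⁻) = 40480 / 96500 = 0.4195 mol
Co²⁺ + 2e⁻ → Co, so n(Co) = 0.4195 / 2 = 0.2098 mol
m = 0.2098 × 58.93 = 12.4 g

12.4 g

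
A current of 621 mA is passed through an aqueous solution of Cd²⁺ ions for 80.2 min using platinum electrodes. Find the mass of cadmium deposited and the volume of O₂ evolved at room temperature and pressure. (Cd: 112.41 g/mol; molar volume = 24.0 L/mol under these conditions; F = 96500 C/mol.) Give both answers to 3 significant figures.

Q = 0.621 × 4812 = 2988 C; n(e⁻) = 2988 / 96500 = 0.03096 mol
Cathode: Cd²⁺ + 2e⁻ → Cd → n(Cd) = 0.03096/2 = 0.01548 mol → 1.74 g
Anode: 2H₂O → O₂ + 4H⁺ + 4e⁻ → n(O₂) = 0.03096/4 = 0.007740 mol → 0.186 L

1.74 g Cd; 0.186 L O₂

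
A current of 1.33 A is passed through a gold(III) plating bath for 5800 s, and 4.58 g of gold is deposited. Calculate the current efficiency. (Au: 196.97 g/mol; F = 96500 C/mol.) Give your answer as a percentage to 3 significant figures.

87.3%

Q = 1.33 × 5800 = 7714 C
n(e⁻) = 7714 / 96500 = 0.07994 mol
Au³⁺ + 3e⁻ → Au, so theoretical n(Au) = 0.02665 mol → 5.249 g
Efficiency = 4.58 / 5.249 = 0.8725 = 87.3%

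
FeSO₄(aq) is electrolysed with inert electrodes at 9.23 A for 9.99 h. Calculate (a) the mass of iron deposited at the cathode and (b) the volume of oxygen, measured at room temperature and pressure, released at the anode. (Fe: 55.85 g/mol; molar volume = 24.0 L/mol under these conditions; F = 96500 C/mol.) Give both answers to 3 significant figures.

Q = 9.23 × 35964 = 3.319×10^5 C; n(e⁻) = 3.319×10^5 / 96500 = 3.439 mol
Cathode: Fe²⁺ + 2e⁻ → Fe → n(Fe) = 3.439/2 = 1.720 mol → 96.1 g
Anode: 2H₂O → O₂ + 4H⁺ + 4e⁻ → n(O₂) = 3.439/4 = 0.8598 mol → 20.6 L

96.1 g Fe; 20.6 L O₂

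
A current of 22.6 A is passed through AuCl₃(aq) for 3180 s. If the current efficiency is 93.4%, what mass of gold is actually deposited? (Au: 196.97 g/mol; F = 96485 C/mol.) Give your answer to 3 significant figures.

Q = 22.6 × 3180 = 71870 C
n(e⁻) = 71870 / 96485 = 0.7449 mol
Au³⁺ + 3e⁻ → Au, so theoretical m(Au) = 0.2483 × 196.97 = 48.91 g
Actual mass = 93.4% × 48.91 = 45.7 g

45.7 g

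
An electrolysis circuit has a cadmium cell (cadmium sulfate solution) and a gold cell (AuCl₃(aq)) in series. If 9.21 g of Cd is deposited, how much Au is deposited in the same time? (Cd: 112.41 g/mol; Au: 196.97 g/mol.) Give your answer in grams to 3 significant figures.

n(Cd) = 9.21 / 112.41 = 0.08193 mol
Cd²⁺ + 2e⁻ → Cd, so n(e⁻) = 2 × 0.08193 = 0.1639 mol
In series, the same 0.1639 mol of electrons flows through the second cell.
Au³⁺ + 3e⁻ → Au, so n(Au) = 0.1639 / 3 = 0.05463 mol
m(Au) = 0.05463 × 196.97 = 10.8 g

10.8 g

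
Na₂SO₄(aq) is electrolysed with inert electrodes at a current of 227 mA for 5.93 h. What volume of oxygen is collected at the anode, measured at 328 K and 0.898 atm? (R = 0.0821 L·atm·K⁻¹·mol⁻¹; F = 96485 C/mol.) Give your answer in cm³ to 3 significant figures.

377 cm³

Charge passed = 0.227 × 21348 = 4846 C
n(e⁻) = Q/F = 4846/96485 = 0.05023 mol
2H₂O → O₂ + 4H⁺ + 4e⁻, so n(O₂) = 0.05023 / 4 = 0.01256 mol
V = nRT/P = 0.01256 × 0.0821 × 328 / 0.898 = 0.3766 L
= 377 cm³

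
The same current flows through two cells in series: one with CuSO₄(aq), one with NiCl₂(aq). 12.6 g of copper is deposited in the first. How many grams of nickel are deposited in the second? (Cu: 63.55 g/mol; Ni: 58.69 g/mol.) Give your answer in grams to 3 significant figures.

11.6 g

n(Cu) = 12.6 / 63.55 = 0.1983 mol
Cu²⁺ + 2e⁻ → Cu, so n(e⁻) = 2 × 0.1983 = 0.3966 mol
Same current for the same time ⇒ same n(e⁻) = 0.3966 mol in both cells.
Ni²⁺ + 2e⁻ → Ni, so n(Ni) = 0.3966 / 2 = 0.1983 mol
m(Ni) = 0.1983 × 58.69 = 11.6 g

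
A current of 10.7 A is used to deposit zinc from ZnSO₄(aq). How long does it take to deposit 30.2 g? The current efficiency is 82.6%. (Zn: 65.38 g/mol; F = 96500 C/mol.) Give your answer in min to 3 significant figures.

168 min

n(Zn) = 30.2 / 65.38 = 0.4619 mol
Zn²⁺ + 2e⁻ → Zn, so n(e⁻) = 2 × 0.4619 = 0.9238 mol
Q = 0.9238 × 96500 / 0.826 = 1.079×10^5 C
t = Q / I = 1.079×10^5 / 10.7 = 10080 s = 168 min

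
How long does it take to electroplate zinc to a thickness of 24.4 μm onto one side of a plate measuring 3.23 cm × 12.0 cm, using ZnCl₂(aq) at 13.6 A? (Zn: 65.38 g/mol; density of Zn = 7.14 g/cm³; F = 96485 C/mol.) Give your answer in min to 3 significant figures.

2.44 min

Plated area = 3.23 × 12.0 = 38.76 cm²
Volume = 38.76 × 24.4×10⁻⁴ cm = 0.09457 cm³
m(Zn) = 0.09457 × 7.14 = 0.6752 g
n(Zn) = 0.6752 / 65.38 = 0.01033 mol; n(e⁻) = 2 × 0.01033 = 0.02066 mol
Q = 0.02066 × 96485 = 1993 C
t = 1993 / 13.6 = 146.5 s = 2.44 min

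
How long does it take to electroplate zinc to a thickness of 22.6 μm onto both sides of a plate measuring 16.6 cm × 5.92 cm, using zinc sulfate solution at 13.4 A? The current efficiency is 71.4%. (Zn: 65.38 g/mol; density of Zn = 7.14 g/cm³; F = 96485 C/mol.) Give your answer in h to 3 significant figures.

Plated area = 2 × 16.6 × 5.92 = 196.5 cm²
Volume = 196.5 × 22.6×10⁻⁴ cm = 0.4441 cm³
m(Zn) = 0.4441 × 7.14 = 3.171 g
n(Zn) = 3.171 / 65.38 = 0.04850 mol; n(e⁻) = 2 × 0.04850 = 0.09700 mol
Q = 0.09700 × 96485 / 0.714 = 13110 C
t = 13110 / 13.4 = 978.4 s = 0.272 h

0.272 h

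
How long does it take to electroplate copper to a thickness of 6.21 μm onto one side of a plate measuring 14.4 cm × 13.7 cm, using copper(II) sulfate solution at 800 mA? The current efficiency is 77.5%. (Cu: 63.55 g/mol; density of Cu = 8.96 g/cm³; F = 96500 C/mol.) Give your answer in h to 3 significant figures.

Plated area = 14.4 × 13.7 = 197.3 cm²
Volume = 197.3 × 6.21×10⁻⁴ cm = 0.1225 cm³
m(Cu) = 0.1225 × 8.96 = 1.098 g
n(Cu) = 1.098 / 63.55 = 0.01728 mol; n(e⁻) = 2 × 0.01728 = 0.03456 mol
Q = 0.03456 × 96500 / 0.775 = 4303 C
t = 4303 / 0.800 = 5379 s = 1.49 h

1.49 h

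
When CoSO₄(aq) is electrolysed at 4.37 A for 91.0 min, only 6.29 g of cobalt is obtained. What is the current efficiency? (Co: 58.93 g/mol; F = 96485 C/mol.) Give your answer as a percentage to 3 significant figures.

Q = 4.37 × 5460 = 23860 C
n(e⁻) = 23860 / 96485 = 0.2473 mol
Co²⁺ + 2e⁻ → Co, so theoretical n(Co) = 0.1237 mol → 7.290 g
Efficiency = 6.29 / 7.290 = 0.8628 = 86.3%

86.3%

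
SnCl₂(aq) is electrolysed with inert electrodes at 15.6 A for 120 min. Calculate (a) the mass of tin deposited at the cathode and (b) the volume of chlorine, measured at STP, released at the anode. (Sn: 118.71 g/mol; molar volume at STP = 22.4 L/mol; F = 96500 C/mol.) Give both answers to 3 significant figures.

69.1 g Sn; 13.0 L Cl₂

Q = 15.6 × 7200 = 1.123×10^5 C; n(e⁻) = 1.123×10^5 / 96500 = 1.164 mol
Cathode: Sn²⁺ + 2e⁻ → Sn → n(Sn) = 1.164/2 = 0.5820 mol → 69.1 g
Anode: 2Cl⁻ → Cl₂ + 2e⁻ → n(Cl₂) = 1.164/2 = 0.5820 mol → 13.0 L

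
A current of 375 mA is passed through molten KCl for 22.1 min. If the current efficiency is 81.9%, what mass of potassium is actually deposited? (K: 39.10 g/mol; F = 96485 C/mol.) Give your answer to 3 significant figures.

Q = 0.375 × 1326 = 497.3 C
n(e⁻) = 497.3 / 96485 = 0.005154 mol
K⁺ + e⁻ → K, so theoretical m(K) = 0.005154 × 39.10 = 0.2015 g
Actual mass = 81.9% × 0.2015 = 0.165 g

0.165 g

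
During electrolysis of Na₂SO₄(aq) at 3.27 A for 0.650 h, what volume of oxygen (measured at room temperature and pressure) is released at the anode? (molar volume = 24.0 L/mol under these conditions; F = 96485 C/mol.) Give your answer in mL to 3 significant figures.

Q = 3.27 A × 2340 s = 7652 C
n(e⁻) = 7652 / 96485 = 0.07931 mol
2H₂O → O₂ + 4H⁺ + 4e⁻, so n(O₂) = 0.07931 / 4 = 0.01983 mol
V = 0.01983 × 24.0 = 0.4759 L
= 476 mL

476 mL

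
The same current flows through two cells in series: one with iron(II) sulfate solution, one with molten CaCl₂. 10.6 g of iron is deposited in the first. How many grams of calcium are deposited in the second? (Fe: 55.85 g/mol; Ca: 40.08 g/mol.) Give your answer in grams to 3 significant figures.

7.61 g

n(Fe) = 10.6 / 55.85 = 0.1898 mol
Fe²⁺ + 2e⁻ → Fe, so n(e⁻) = 2 × 0.1898 = 0.3796 mol
In series, the same 0.3796 mol of electrons flows through the second cell.
Ca²⁺ + 2e⁻ → Ca, so n(Ca) = 0.3796 / 2 = 0.1898 mol
m(Ca) = 0.1898 × 40.08 = 7.61 g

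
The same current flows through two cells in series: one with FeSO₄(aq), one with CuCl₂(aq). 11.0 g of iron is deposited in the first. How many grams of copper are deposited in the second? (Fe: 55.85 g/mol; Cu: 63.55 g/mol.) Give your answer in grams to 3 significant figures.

12.5 g

n(Fe) = 11.0 / 55.85 = 0.1970 mol
Fe²⁺ + 2e⁻ → Fe, so n(e⁻) = 2 × 0.1970 = 0.3940 mol
In series, the same 0.3940 mol of electrons flows through the second cell.
Cu²⁺ + 2e⁻ → Cu, so n(Cu) = 0.3940 / 2 = 0.1970 mol
m(Cu) = 0.1970 × 63.55 = 12.5 g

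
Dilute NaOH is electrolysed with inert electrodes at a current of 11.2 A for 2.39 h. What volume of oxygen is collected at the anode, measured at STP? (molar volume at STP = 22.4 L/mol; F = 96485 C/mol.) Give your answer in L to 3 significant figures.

Charge passed = 11.2 × 8604 = 96360 C
n(e⁻) = Q/F = 96360/96485 = 0.9987 mol
2H₂O → O₂ + 4H⁺ + 4e⁻, so n(O₂) = 0.9987 / 4 = 0.2497 mol
V = 0.2497 × 22.4 = 5.593 L

5.59 L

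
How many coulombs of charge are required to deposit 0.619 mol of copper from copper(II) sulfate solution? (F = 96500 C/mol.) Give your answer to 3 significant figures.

Cu²⁺ + 2e⁻ → Cu, so n(e⁻) = 2 × 0.619 = 1.238 mol
Q = 1.238 × 96500 = 1.195×10^5 C

1.19×10^5 C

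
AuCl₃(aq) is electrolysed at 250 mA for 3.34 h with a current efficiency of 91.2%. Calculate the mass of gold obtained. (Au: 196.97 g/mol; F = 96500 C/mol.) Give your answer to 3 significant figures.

Q = 0.250 × 12024 = 3006 C
n(e⁻) = 3006 / 96500 = 0.03115 mol
Au³⁺ + 3e⁻ → Au, so theoretical m(Au) = 0.01038 × 196.97 = 2.045 g
Actual mass = 91.2% × 2.045 = 1.87 g

1.87 g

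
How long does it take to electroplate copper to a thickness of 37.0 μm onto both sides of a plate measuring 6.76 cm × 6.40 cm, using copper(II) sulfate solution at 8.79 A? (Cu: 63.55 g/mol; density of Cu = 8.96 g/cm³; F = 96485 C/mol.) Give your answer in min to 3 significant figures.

Plated area = 2 × 6.76 × 6.40 = 86.53 cm²
Volume = 86.53 × 37.0×10⁻⁴ cm = 0.3202 cm³
m(Cu) = 0.3202 × 8.96 = 2.869 g
n(Cu) = 2.869 / 63.55 = 0.04515 mol; n(e⁻) = 2 × 0.04515 = 0.09030 mol
Q = 0.09030 × 96485 = 8713 C
t = 8713 / 8.79 = 991.2 s = 16.5 min

16.5 min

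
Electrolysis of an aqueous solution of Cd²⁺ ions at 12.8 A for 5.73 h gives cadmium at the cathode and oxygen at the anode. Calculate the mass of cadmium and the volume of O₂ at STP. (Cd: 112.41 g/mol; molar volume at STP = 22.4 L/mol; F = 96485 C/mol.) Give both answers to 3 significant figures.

154 g Cd; 15.3 L O₂

Q = 12.8 × 20628 = 2.640×10^5 C; n(e⁻) = 2.640×10^5 / 96485 = 2.736 mol
Cathode: Cd²⁺ + 2e⁻ → Cd → n(Cd) = 2.736/2 = 1.368 mol → 154 g
Anode: 2H₂O → O₂ + 4H⁺ + 4e⁻ → n(O₂) = 2.736/4 = 0.6840 mol → 15.3 L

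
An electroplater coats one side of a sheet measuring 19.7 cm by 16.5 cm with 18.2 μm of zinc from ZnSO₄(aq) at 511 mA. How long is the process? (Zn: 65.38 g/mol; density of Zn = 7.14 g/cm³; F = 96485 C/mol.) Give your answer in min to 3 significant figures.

407 min

Plated area = 19.7 × 16.5 = 325.1 cm²
Volume = 325.1 × 18.2×10⁻⁴ cm = 0.5917 cm³
m(Zn) = 0.5917 × 7.14 = 4.225 g
n(Zn) = 4.225 / 65.38 = 0.06462 mol; n(e⁻) = 2 × 0.06462 = 0.1292 mol
Q = 0.1292 × 96485 = 12470 C
t = 12470 / 0.511 = 24400 s = 407 min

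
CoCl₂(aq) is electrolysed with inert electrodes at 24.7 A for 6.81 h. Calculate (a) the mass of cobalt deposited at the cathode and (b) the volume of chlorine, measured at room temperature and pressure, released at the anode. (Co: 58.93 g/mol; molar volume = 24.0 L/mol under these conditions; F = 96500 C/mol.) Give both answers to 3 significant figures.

185 g Co; 75.3 L Cl₂

Q = 24.7 × 24516 = 6.055×10^5 C; n(e⁻) = 6.055×10^5 / 96500 = 6.275 mol
Cathode: Co²⁺ + 2e⁻ → Co → n(Co) = 6.275/2 = 3.138 mol → 185 g
Anode: 2Cl⁻ → Cl₂ + 2e⁻ → n(Cl₂) = 6.275/2 = 3.138 mol → 75.3 L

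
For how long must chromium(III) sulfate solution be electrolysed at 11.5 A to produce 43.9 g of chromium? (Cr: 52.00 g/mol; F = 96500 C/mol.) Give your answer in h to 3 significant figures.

n(Cr) = 43.9 / 52.00 = 0.8442 mol
Cr³⁺ + 3e⁻ → Cr, so n(e⁻) = 3 × 0.8442 = 2.533 mol
Q = 2.533 × 96500 = 2.444×10^5 C
t = Q / I = 2.444×10^5 / 11.5 = 21250 s = 5.90 h

5.90 h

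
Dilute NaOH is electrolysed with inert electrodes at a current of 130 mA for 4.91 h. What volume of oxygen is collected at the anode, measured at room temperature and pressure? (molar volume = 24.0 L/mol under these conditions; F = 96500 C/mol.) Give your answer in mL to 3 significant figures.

143 mL

Charge passed = 0.130 × 17676 = 2298 C
Moles of electrons = 2298 / 96500 = 0.02381 mol
2H₂O → O₂ + 4H⁺ + 4e⁻, so n(O₂) = 0.02381 / 4 = 0.005953 mol
V = 0.005953 × 24.0 = 0.1429 L
= 143 mL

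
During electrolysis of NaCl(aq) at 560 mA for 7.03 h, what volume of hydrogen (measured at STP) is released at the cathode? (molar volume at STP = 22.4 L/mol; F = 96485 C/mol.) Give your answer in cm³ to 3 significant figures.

Charge passed = 0.560 × 25308 = 14170 C
n(e⁻) = 14170 / 96485 = 0.1469 mol
2H⁺ + 2e⁻ → H₂, so n(H₂) = 0.1469 / 2 = 0.07345 mol
V = 0.07345 × 22.4 = 1.645 L
= 1650 cm³

1650 cm³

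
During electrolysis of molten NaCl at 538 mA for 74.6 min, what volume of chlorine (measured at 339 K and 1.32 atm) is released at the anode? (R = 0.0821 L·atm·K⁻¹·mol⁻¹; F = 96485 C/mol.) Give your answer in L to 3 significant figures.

0.263 L

Q = It = 0.538 × 4476 = 2408 C
n(e⁻) = Q/F = 2408/96485 = 0.02496 mol
2Cl⁻ → Cl₂ + 2e⁻, so n(Cl₂) = 0.02496 / 2 = 0.01248 mol
V = nRT/P = 0.01248 × 0.0821 × 339 / 1.32 = 0.2631 L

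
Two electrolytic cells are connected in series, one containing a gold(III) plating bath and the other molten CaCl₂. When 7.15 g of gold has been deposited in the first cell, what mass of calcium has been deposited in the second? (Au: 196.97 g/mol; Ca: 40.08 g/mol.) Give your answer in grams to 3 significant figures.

2.18 g

n(Au) = 7.15 / 196.97 = 0.03630 mol
Au³⁺ + 3e⁻ → Au, so n(e⁻) = 3 × 0.03630 = 0.1089 mol
Same current for the same time ⇒ same n(e⁻) = 0.1089 mol in both cells.
Ca²⁺ + 2e⁻ → Ca, so n(Ca) = 0.1089 / 2 = 0.05445 mol
m(Ca) = 0.05445 × 40.08 = 2.18 g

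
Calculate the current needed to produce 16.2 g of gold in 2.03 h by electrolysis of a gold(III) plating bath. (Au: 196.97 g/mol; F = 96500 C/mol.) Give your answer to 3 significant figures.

3.26 A

n(Au) = 16.2 / 196.97 = 0.08225 mol
Au³⁺ + 3e⁻ → Au, so n(e⁻) = 3 × 0.08225 = 0.2468 mol
Q = 0.2468 × 96500 = 23820 C
I = Q / t = 23820 / 7308 s = 3.26 A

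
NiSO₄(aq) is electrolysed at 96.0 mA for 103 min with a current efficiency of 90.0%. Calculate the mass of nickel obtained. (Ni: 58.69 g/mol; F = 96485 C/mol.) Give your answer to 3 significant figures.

0.162 g

Q = 0.0960 × 6180 = 593.3 C
n(e⁻) = 593.3 / 96485 = 0.006149 mol
Ni²⁺ + 2e⁻ → Ni, so theoretical m(Ni) = 0.003075 × 58.69 = 0.1805 g
Actual mass = 90.0% × 0.1805 = 0.162 g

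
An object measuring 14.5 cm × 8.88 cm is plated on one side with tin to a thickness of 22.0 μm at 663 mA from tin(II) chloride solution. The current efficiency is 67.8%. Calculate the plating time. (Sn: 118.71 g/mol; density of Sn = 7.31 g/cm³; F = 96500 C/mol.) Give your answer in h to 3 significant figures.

Plated area = 14.5 × 8.88 = 128.8 cm²
Volume = 128.8 × 22.0×10⁻⁴ cm = 0.2834 cm³
m(Sn) = 0.2834 × 7.31 = 2.072 g
n(Sn) = 2.072 / 118.71 = 0.01745 mol; n(e⁻) = 2 × 0.01745 = 0.03490 mol
Q = 0.03490 × 96500 / 0.678 = 4967 C
t = 4967 / 0.663 = 7492 s = 2.08 h

2.08 h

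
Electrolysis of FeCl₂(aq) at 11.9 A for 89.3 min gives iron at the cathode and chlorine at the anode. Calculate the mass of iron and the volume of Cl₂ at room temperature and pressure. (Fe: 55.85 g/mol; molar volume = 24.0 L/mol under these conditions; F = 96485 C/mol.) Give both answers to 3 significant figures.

18.5 g Fe; 7.93 L Cl₂

Q = 11.9 × 5358 = 63760 C; n(e⁻) = 63760 / 96485 = 0.6608 mol
Cathode: Fe²⁺ + 2e⁻ → Fe → n(Fe) = 0.6608/2 = 0.3304 mol → 18.5 g
Anode: 2Cl⁻ → Cl₂ + 2e⁻ → n(Cl₂) = 0.6608/2 = 0.3304 mol → 7.93 L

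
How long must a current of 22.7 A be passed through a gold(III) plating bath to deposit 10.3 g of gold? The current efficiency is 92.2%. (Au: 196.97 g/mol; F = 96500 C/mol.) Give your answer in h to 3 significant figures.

0.201 h

n(Au) = 10.3 / 196.97 = 0.05229 mol
Au³⁺ + 3e⁻ → Au, so n(e⁻) = 3 × 0.05229 = 0.1569 mol
Q = 0.1569 × 96500 / 0.922 = 16420 C
t = Q / I = 16420 / 22.7 = 723.3 s = 0.201 h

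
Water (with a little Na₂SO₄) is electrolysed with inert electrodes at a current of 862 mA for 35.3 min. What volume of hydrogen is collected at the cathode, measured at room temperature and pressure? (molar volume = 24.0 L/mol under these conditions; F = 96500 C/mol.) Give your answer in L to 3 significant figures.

Q = It = 0.862 × 2118 = 1826 C
n(e⁻) = 1826 / 96500 = 0.01892 mol
2H⁺ + 2e⁻ → H₂, so n(H₂) = 0.01892 / 2 = 0.009460 mol
V = 0.009460 × 24.0 = 0.2270 L

0.227 L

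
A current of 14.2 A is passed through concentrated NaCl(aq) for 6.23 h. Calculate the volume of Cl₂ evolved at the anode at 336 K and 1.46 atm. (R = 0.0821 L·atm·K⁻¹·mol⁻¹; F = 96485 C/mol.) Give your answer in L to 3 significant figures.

Charge passed = 14.2 × 22428 = 3.185×10^5 C
n(e⁻) = 3.185×10^5 / 96485 = 3.301 mol
2Cl⁻ → Cl₂ + 2e⁻, so n(Cl₂) = 3.301 / 2 = 1.651 mol
V = nRT/P = 1.651 × 0.0821 × 336 / 1.46 = 31.19 L

31.2 L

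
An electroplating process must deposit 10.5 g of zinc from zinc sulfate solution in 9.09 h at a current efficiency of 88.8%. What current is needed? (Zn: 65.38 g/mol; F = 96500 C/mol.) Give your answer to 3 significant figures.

1.07 A

n(Zn) = 10.5 / 65.38 = 0.1606 mol
Zn²⁺ + 2e⁻ → Zn, so n(e⁻) = 2 × 0.1606 = 0.3212 mol
Q = 0.3212 × 96500 / 0.888 = 34910 C
I = Q / t = 34910 / 32724 s = 1.07 A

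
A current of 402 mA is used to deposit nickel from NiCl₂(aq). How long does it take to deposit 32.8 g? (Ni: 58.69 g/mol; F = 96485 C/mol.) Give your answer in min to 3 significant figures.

n(Ni) = 32.8 / 58.69 = 0.5589 mol
Ni²⁺ + 2e⁻ → Ni, so n(e⁻) = 2 × 0.5589 = 1.118 mol
Q = 1.118 × 96485 = 1.079×10^5 C
t = Q / I = 1.079×10^5 / 0.402 = 2.684×10^5 s = 4470 min

4470 min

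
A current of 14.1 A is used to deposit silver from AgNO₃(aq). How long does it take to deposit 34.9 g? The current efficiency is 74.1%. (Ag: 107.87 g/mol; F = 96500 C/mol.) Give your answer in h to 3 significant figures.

0.830 h

n(Ag) = 34.9 / 107.87 = 0.3235 mol
Ag⁺ + e⁻ → Ag, so n(e⁻) = 0.3235 mol
Q = 0.3235 × 96500 / 0.741 = 42130 C
t = Q / I = 42130 / 14.1 = 2988 s = 0.830 h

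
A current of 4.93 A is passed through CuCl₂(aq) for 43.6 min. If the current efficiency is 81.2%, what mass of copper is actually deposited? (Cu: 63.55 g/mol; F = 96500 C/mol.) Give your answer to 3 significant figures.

3.45 g

Q = 4.93 × 2616 = 12900 C
n(e⁻) = 12900 / 96500 = 0.1337 mol
Cu²⁺ + 2e⁻ → Cu, so theoretical m(Cu) = 0.06685 × 63.55 = 4.248 g
Actual mass = 81.2% × 4.248 = 3.45 g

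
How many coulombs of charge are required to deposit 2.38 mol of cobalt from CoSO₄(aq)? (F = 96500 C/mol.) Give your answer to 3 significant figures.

Co²⁺ + 2e⁻ → Co, so n(e⁻) = 2 × 2.38 = 4.760 mol
Q = 4.760 × 96500 = 4.593×10^5 C

4.59×10^5 C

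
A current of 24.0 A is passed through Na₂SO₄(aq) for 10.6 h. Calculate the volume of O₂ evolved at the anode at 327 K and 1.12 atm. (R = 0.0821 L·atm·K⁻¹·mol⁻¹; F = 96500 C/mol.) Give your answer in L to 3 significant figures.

Q = It = 24.0 × 38160 = 9.158×10^5 C
Moles of electrons = 9.158×10^5 / 96500 = 9.490 mol
2H₂O → O₂ + 4H⁺ + 4e⁻, so n(O₂) = 9.490 / 4 = 2.373 mol
V = nRT/P = 2.373 × 0.0821 × 327 / 1.12 = 56.88 L

56.9 L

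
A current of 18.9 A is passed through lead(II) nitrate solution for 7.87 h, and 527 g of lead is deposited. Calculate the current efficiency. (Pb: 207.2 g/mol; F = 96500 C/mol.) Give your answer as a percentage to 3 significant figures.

91.7%

Q = 18.9 × 28332 = 5.355×10^5 C
n(e⁻) = 5.355×10^5 / 96500 = 5.549 mol
Pb²⁺ + 2e⁻ → Pb, so theoretical n(Pb) = 2.775 mol → 575.0 g
Efficiency = 527 / 575.0 = 0.9165 = 91.7%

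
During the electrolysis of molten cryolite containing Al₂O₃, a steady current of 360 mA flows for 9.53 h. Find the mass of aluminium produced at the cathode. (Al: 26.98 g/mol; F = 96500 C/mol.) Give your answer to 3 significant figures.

1.15 g

Q = 0.360 A × 34308 s = 12350 C
n(e⁻) = 12350 / 96500 = 0.1280 mol
Al³⁺ + 3e⁻ → Al, so n(Al) = 0.1280 / 3 = 0.04267 mol
m = 0.04267 × 26.98 = 1.15 g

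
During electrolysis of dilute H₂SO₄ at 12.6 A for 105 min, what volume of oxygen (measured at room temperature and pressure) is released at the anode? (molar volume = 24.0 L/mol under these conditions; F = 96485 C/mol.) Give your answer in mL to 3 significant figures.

Q = It = 12.6 × 6300 = 79380 C
n(e⁻) = Q/F = 79380/96485 = 0.8227 mol
2H₂O → O₂ + 4H⁺ + 4e⁻, so n(O₂) = 0.8227 / 4 = 0.2057 mol
V = 0.2057 × 24.0 = 4.937 L
= 4940 mL

4940 mL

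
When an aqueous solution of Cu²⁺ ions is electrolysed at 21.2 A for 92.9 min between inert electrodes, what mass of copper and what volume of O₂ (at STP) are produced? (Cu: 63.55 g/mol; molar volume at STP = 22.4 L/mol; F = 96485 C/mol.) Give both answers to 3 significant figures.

Q = 21.2 × 5574 = 1.182×10^5 C; n(e⁻) = 1.182×10^5 / 96485 = 1.225 mol
Cathode: Cu²⁺ + 2e⁻ → Cu → n(Cu) = 1.225/2 = 0.6125 mol → 38.9 g
Anode: 2H₂O → O₂ + 4H⁺ + 4e⁻ → n(O₂) = 1.225/4 = 0.3063 mol → 6.86 L

38.9 g Cu; 6.86 L O₂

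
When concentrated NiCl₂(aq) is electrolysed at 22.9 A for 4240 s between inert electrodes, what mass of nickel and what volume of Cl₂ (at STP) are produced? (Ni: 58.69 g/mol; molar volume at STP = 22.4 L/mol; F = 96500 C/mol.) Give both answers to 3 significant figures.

Q = 22.9 × 4240 = 97100 C; n(e⁻) = 97100 / 96500 = 1.006 mol
Cathode: Ni²⁺ + 2e⁻ → Ni → n(Ni) = 1.006/2 = 0.5030 mol → 29.5 g
Anode: 2Cl⁻ → Cl₂ + 2e⁻ → n(Cl₂) = 1.006/2 = 0.5030 mol → 11.3 L

29.5 g Ni; 11.3 L Cl₂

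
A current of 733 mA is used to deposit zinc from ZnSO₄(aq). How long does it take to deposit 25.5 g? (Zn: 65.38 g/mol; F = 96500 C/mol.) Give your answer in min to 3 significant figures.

n(Zn) = 25.5 / 65.38 = 0.3900 mol
Zn²⁺ + 2e⁻ → Zn, so n(e⁻) = 2 × 0.3900 = 0.7800 mol
Q = 0.7800 × 96500 = 75270 C
t = Q / I = 75270 / 0.733 = 1.027×10^5 s = 1710 min

1710 min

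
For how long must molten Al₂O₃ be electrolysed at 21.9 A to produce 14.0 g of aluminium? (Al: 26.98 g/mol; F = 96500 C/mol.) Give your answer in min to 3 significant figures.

n(Al) = 14.0 / 26.98 = 0.5189 mol
Al³⁺ + 3e⁻ → Al, so n(e⁻) = 3 × 0.5189 = 1.557 mol
Q = 1.557 × 96500 = 1.503×10^5 C
t = Q / I = 1.503×10^5 / 21.9 = 6863 s = 114 min

114 min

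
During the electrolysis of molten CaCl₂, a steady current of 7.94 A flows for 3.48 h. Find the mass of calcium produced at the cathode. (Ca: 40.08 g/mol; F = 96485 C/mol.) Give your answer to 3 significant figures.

Q = It = 7.94 × 12528 = 99470 C
n(e⁻) = 99470 / 96485 = 1.031 mol
Ca²⁺ + 2e⁻ → Ca, so n(Ca) = 1.031 / 2 = 0.5155 mol
m = 0.5155 × 40.08 = 20.7 g

20.7 g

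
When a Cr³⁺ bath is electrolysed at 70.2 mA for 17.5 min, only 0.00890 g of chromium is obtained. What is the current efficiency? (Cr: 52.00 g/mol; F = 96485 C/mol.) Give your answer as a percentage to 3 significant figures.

67.2%

Q = 0.0702 × 1050 = 73.71 C
n(e⁻) = 73.71 / 96485 = 7.640×10^-4 mol
Cr³⁺ + 3e⁻ → Cr, so theoretical n(Cr) = 2.547×10^-4 mol → 0.01324 g
Efficiency = 0.00890 / 0.01324 = 0.6722 = 67.2%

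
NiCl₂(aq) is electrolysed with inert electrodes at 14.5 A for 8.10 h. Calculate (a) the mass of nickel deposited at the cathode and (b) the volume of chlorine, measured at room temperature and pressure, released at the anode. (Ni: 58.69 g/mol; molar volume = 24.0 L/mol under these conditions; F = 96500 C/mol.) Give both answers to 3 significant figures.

Q = 14.5 × 29160 = 4.228×10^5 C; n(e⁻) = 4.228×10^5 / 96500 = 4.381 mol
Cathode: Ni²⁺ + 2e⁻ → Ni → n(Ni) = 4.381/2 = 2.191 mol → 129 g
Anode: 2Cl⁻ → Cl₂ + 2e⁻ → n(Cl₂) = 4.381/2 = 2.191 mol → 52.6 L

129 g Ni; 52.6 L Cl₂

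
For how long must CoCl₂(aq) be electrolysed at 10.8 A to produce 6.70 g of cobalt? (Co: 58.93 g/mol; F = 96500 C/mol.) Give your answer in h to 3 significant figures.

0.564 h

n(Co) = 6.70 / 58.93 = 0.1137 mol
Co²⁺ + 2e⁻ → Co, so n(e⁻) = 2 × 0.1137 = 0.2274 mol
Q = 0.2274 × 96500 = 21940 C
t = Q / I = 21940 / 10.8 = 2031 s = 0.564 h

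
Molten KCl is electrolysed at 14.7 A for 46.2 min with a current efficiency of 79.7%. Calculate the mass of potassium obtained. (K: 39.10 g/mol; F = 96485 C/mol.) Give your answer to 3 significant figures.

Q = 14.7 × 2772 = 40750 C
n(e⁻) = 40750 / 96485 = 0.4223 mol
K⁺ + e⁻ → K, so theoretical m(K) = 0.4223 × 39.10 = 16.51 g
Actual mass = 79.7% × 16.51 = 13.2 g

13.2 g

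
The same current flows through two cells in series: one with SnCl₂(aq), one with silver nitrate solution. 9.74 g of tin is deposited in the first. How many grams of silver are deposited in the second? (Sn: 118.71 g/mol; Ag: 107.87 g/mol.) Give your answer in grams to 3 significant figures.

17.7 g

n(Sn) = 9.74 / 118.71 = 0.08205 mol
Sn²⁺ + 2e⁻ → Sn, so n(e⁻) = 2 × 0.08205 = 0.1641 mol
Since the cells are in series, n(e⁻) in the Ag cell is also 0.1641 mol.
Ag⁺ + e⁻ → Ag, so n(Ag) = 0.1641 mol
m(Ag) = 0.1641 × 107.87 = 17.7 g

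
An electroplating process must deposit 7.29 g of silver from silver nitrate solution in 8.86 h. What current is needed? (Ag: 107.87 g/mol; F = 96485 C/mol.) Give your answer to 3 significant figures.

0.204 A

n(Ag) = 7.29 / 107.87 = 0.06758 mol
Ag⁺ + e⁻ → Ag, so n(e⁻) = 0.06758 mol
Q = 0.06758 × 96485 = 6520 C
I = Q / t = 6520 / 31896 s = 0.204 A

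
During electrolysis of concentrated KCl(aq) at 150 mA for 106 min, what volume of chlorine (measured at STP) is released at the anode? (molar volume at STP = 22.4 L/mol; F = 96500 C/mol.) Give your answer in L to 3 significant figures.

0.111 L

Q = 0.150 A × 6360 s = 954.0 C
n(e⁻) = Q/F = 954.0/96500 = 0.009886 mol
2Cl⁻ → Cl₂ + 2e⁻, so n(Cl₂) = 0.009886 / 2 = 0.004943 mol
V = 0.004943 × 22.4 = 0.1107 L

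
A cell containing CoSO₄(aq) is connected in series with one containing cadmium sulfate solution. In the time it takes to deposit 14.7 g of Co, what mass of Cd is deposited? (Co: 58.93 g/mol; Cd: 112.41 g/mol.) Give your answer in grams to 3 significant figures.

n(Co) = 14.7 / 58.93 = 0.2494 mol
Co²⁺ + 2e⁻ → Co, so n(e⁻) = 2 × 0.2494 = 0.4988 mol
Same current for the same time ⇒ same n(e⁻) = 0.4988 mol in both cells.
Cd²⁺ + 2e⁻ → Cd, so n(Cd) = 0.4988 / 2 = 0.2494 mol
m(Cd) = 0.2494 × 112.41 = 28.0 g

28.0 g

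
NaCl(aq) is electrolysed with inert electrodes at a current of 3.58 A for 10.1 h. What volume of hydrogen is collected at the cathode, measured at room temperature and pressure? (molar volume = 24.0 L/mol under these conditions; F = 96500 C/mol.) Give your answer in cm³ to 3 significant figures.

16200 cm³

Q = 3.58 A × 36360 s = 1.302×10^5 C
n(e⁻) = 1.302×10^5 / 96500 = 1.349 mol
2H⁺ + 2e⁻ → H₂, so n(H₂) = 1.349 / 2 = 0.6745 mol
V = 0.6745 × 24.0 = 16.19 L
= 16200 cm³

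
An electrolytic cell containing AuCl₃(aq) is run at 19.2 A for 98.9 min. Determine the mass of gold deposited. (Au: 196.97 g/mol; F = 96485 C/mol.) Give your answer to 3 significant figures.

Q = It = 19.2 × 5934 = 1.139×10^5 C
Moles of electrons = 1.139×10^5 / 96485 = 1.180 mol
Au³⁺ + 3e⁻ → Au, so n(Au) = 1.180 / 3 = 0.3933 mol
m = 0.3933 × 196.97 = 77.5 g

77.5 g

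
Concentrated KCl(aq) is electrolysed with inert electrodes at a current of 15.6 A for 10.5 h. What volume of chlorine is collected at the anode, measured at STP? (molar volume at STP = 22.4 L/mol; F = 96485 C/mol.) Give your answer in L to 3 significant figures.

68.5 L

Charge passed = 15.6 × 37800 = 5.897×10^5 C
Moles of electrons = 5.897×10^5 / 96485 = 6.112 mol
2Cl⁻ → Cl₂ + 2e⁻, so n(Cl₂) = 6.112 / 2 = 3.056 mol
V = 3.056 × 22.4 = 68.45 L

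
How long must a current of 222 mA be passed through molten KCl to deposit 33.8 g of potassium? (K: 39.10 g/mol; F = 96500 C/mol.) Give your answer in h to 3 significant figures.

n(K) = 33.8 / 39.10 = 0.8645 mol
K⁺ + e⁻ → K, so n(e⁻) = 0.8645 mol
Q = 0.8645 × 96500 = 83420 C
t = Q / I = 83420 / 0.222 = 3.758×10^5 s = 104 h

104 h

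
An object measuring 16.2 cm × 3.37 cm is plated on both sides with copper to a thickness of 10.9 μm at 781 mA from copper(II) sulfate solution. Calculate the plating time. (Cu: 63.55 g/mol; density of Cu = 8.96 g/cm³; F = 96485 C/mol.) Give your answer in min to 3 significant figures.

69.1 min

Plated area = 2 × 16.2 × 3.37 = 109.2 cm²
Volume = 109.2 × 10.9×10⁻⁴ cm = 0.1190 cm³
m(Cu) = 0.1190 × 8.96 = 1.066 g
n(Cu) = 1.066 / 63.55 = 0.01677 mol; n(e⁻) = 2 × 0.01677 = 0.03354 mol
Q = 0.03354 × 96485 = 3236 C
t = 3236 / 0.781 = 4143 s = 69.1 min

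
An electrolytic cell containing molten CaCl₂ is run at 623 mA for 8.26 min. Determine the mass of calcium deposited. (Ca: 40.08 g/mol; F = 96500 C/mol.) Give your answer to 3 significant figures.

Q = It = 0.623 × 495.6 = 308.8 C
n(e⁻) = Q/F = 308.8/96500 = 0.003200 mol
Ca²⁺ + 2e⁻ → Ca, so n(Ca) = 0.003200 / 2 = 0.001600 mol
m = 0.001600 × 40.08 = 0.0641 g

0.0641 g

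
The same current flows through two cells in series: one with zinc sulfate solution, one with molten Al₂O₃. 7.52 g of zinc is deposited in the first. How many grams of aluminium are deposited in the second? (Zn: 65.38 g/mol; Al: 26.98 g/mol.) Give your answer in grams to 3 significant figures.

2.07 g

n(Zn) = 7.52 / 65.38 = 0.1150 mol
Zn²⁺ + 2e⁻ → Zn, so n(e⁻) = 2 × 0.1150 = 0.2300 mol
Since the cells are in series, n(e⁻) in the Al cell is also 0.2300 mol.
Al³⁺ + 3e⁻ → Al, so n(Al) = 0.2300 / 3 = 0.07667 mol
m(Al) = 0.07667 × 26.98 = 2.07 g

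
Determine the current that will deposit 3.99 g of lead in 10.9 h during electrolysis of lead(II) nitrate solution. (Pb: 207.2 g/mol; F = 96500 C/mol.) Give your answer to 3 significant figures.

0.0947 A

n(Pb) = 3.99 / 207.2 = 0.01926 mol
Pb²⁺ + 2e⁻ → Pb, so n(e⁻) = 2 × 0.01926 = 0.03852 mol
Q = 0.03852 × 96500 = 3717 C
I = Q / t = 3717 / 39240 s = 0.0947 A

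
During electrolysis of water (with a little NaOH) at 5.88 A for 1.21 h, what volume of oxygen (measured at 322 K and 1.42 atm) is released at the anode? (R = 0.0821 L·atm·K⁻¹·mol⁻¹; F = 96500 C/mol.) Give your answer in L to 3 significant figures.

1.24 L

Q = It = 5.88 × 4356 = 25610 C
n(e⁻) = Q/F = 25610/96500 = 0.2654 mol
2H₂O → O₂ + 4H⁺ + 4e⁻, so n(O₂) = 0.2654 / 4 = 0.06635 mol
V = nRT/P = 0.06635 × 0.0821 × 322 / 1.42 = 1.235 L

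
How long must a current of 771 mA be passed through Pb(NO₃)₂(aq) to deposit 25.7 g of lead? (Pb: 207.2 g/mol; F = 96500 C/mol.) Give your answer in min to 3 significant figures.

517 min

n(Pb) = 25.7 / 207.2 = 0.1240 mol
Pb²⁺ + 2e⁻ → Pb, so n(e⁻) = 2 × 0.1240 = 0.2480 mol
Q = 0.2480 × 96500 = 23930 C
t = Q / I = 23930 / 0.771 = 31040 s = 517 min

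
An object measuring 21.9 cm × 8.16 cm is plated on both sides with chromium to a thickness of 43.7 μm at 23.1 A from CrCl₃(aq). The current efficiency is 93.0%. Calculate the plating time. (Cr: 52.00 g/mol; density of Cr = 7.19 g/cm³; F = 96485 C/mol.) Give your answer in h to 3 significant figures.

Plated area = 2 × 21.9 × 8.16 = 357.4 cm²
Volume = 357.4 × 43.7×10⁻⁴ cm = 1.562 cm³
m(Cr) = 1.562 × 7.19 = 11.23 g
n(Cr) = 11.23 / 52.00 = 0.2160 mol; n(e⁻) = 3 × 0.2160 = 0.6480 mol
Q = 0.6480 × 96485 / 0.930 = 67230 C
t = 67230 / 23.1 = 2910 s = 0.808 h

0.808 h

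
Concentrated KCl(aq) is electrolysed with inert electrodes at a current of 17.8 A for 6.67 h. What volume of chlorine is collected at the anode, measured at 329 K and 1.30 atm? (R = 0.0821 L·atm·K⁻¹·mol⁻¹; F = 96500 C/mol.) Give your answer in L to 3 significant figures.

Charge passed = 17.8 × 24012 = 4.274×10^5 C
n(e⁻) = Q/F = 4.274×10^5/96500 = 4.429 mol
2Cl⁻ → Cl₂ + 2e⁻, so n(Cl₂) = 4.429 / 2 = 2.215 mol
V = nRT/P = 2.215 × 0.0821 × 329 / 1.30 = 46.02 L

46.0 L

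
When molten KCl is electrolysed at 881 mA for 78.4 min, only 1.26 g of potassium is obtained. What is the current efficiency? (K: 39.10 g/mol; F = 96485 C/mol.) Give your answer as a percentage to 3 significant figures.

Q = 0.881 × 4704 = 4144 C
n(e⁻) = 4144 / 96485 = 0.04295 mol
K⁺ + e⁻ → K, so theoretical n(K) = 0.04295 mol → 1.679 g
Efficiency = 1.26 / 1.679 = 0.7504 = 75.0%

75.0%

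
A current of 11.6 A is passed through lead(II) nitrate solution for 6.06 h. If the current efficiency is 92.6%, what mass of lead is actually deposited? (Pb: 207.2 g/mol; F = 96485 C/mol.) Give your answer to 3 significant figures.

252 g

Q = 11.6 × 21816 = 2.531×10^5 C
n(e⁻) = 2.531×10^5 / 96485 = 2.623 mol
Pb²⁺ + 2e⁻ → Pb, so theoretical m(Pb) = 1.312 × 207.2 = 271.8 g
Actual mass = 92.6% × 271.8 = 252 g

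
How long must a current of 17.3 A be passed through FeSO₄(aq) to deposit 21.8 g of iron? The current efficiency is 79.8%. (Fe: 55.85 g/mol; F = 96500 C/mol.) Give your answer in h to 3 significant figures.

1.52 h

n(Fe) = 21.8 / 55.85 = 0.3903 mol
Fe²⁺ + 2e⁻ → Fe, so n(e⁻) = 2 × 0.3903 = 0.7806 mol
Q = 0.7806 × 96500 / 0.798 = 94400 C
t = Q / I = 94400 / 17.3 = 5457 s = 1.52 h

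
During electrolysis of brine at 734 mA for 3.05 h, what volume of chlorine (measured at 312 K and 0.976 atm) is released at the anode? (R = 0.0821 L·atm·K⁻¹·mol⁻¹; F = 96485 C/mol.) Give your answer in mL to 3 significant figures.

Q = It = 0.734 × 10980 = 8059 C
n(e⁻) = Q/F = 8059/96485 = 0.08353 mol
2Cl⁻ → Cl₂ + 2e⁻, so n(Cl₂) = 0.08353 / 2 = 0.04177 mol
V = nRT/P = 0.04177 × 0.0821 × 312 / 0.976 = 1.096 L
= 1100 mL

1100 mL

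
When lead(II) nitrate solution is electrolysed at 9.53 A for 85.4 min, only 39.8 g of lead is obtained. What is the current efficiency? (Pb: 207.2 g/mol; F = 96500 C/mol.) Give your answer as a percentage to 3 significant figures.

75.9%

Q = 9.53 × 5124 = 48830 C
n(e⁻) = 48830 / 96500 = 0.5060 mol
Pb²⁺ + 2e⁻ → Pb, so theoretical n(Pb) = 0.2530 mol → 52.42 g
Efficiency = 39.8 / 52.42 = 0.7593 = 75.9%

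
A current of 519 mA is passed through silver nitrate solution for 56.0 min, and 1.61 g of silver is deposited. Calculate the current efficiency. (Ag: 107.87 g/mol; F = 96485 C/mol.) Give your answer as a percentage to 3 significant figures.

Q = 0.519 × 3360 = 1744 C
n(e⁻) = 1744 / 96485 = 0.01808 mol
Ag⁺ + e⁻ → Ag, so theoretical n(Ag) = 0.01808 mol → 1.950 g
Efficiency = 1.61 / 1.950 = 0.8256 = 82.6%

82.6%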